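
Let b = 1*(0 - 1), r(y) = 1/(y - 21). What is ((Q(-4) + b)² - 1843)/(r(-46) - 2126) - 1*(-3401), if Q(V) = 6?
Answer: 53841161/15827 ≈ 3401.9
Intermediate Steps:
r(y) = 1/(-21 + y)
b = -1 (b = 1*(-1) = -1)
((Q(-4) + b)² - 1843)/(r(-46) - 2126) - 1*(-3401) = ((6 - 1)² - 1843)/(1/(-21 - 46) - 2126) - 1*(-3401) = (5² - 1843)/(1/(-67) - 2126) + 3401 = (25 - 1843)/(-1/67 - 2126) + 3401 = -1818/(-142443/67) + 3401 = -1818*(-67/142443) + 3401 = 13534/15827 + 3401 = 53841161/15827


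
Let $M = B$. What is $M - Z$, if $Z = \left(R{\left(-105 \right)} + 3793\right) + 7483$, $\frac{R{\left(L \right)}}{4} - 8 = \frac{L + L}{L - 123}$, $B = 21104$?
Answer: $\frac{186054}{19} \approx 9792.3$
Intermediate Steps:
$R{\left(L \right)} = 32 + \frac{8 L}{-123 + L}$ ($R{\left(L \right)} = 32 + 4 \frac{L + L}{L - 123} = 32 + 4 \frac{2 L}{-123 + L} = 32 + \frac{8 L}{-123 + L}$)
$M = 21104$
$Z = \frac{214922}{19}$ ($Z = \left(\frac{8 \left(-492 + 5 \left(-105\right)\right)}{-123 - 105} + 3793\right) + 7483 = \left(\frac{8 \left(-492 - 525\right)}{-228} + 3793\right) + 7483 = \left(8 \left(- \frac{1}{228}\right) \left(-1017\right) + 3793\right) + 7483 = \left(\frac{678}{19} + 3793\right) + 7483 = \frac{72745}{19} + 7483 = \frac{214922}{19} \approx 11312.0$)
$M - Z = 21104 - \frac{214922}{19} = \frac{186054}{19}$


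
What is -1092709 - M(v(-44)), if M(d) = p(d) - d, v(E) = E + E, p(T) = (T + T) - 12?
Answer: -1092609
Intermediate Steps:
p(T) = -12 + 2*T (p(T) = 2*T - 12 = -12 + 2*T)
v(E) = 2*E
M(d) = -12 + d (M(d) = (-12 + 2*d) - d = -12 + d)
-1092709 - M(v(-44)) = -1092709 - (-12 + 2*(-44)) = -1092709 - (-12 - 88) = -1092709 - 1*(-100) = -1092709 + 100 = -1092609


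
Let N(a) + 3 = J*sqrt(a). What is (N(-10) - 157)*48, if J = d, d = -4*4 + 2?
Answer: -7680 - 672*I*sqrt(10) ≈ -7680.0 - 2125.1*I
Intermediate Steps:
d = -14 (d = -16 + 2 = -14)
J = -14
N(a) = -3 - 14*sqrt(a)
(N(-10) - 157)*48 = ((-3 - 14*I*sqrt(10)) - 157)*48 = (-160 - 14*I*sqrt(10))*48 = -7680 - 672*I*sqrt(10)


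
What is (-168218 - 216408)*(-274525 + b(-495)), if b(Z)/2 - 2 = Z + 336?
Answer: 105710225214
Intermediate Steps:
b(Z) = 676 + 2*Z (b(Z) = 4 + 2*(Z + 336) = 4 + 2*(336 + Z) = 4 + (672 + 2*Z) = 676 + 2*Z)
(-168218 - 216408)*(-274525 + b(-495)) = (-168218 - 216408)*(-274525 + (676 + 2*(-495))) = -384626*(-274525 + (676 - 990)) = -384626*(-274525 - 314) = -384626*(-274839) = 105710225214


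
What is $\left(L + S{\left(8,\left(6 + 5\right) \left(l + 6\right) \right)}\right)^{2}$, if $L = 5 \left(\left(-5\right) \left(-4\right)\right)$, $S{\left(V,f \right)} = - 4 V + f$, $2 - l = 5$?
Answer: $10201$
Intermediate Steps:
$l = -3$ ($l = 2 - 5 = -3$)
$S{\left(V,f \right)} = f - 4 V$
$L = 100$ ($L = 5 \cdot 20 = 100$)
$\left(L + S{\left(8,\left(6 + 5\right) \left(l + 6\right) \right)}\right)^{2} = \left(100 - \left(32 - \left(6 + 5\right) \left(-3 + 6\right)\right)\right)^{2} = \left(100 + \left(11 \cdot 3 - 32\right)\right)^{2} = \left(100 + \left(33 - 32\right)\right)^{2} = \left(100 + 1\right)^{2} = 101^{2} = 10201$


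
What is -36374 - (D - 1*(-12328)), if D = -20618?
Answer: -28084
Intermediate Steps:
-36374 - (D - 1*(-12328)) = -36374 - (-20618 - 1*(-12328)) = -36374 - (-20618 + 12328) = -36374 - 1*(-8290) = -36374 + 8290 = -28084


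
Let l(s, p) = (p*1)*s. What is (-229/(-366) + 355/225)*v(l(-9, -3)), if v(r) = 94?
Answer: 568559/2745 ≈ 207.13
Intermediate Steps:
l(s, p) = p*s
(-229/(-366) + 355/225)*v(l(-9, -3)) = (-229/(-366) + 355/225)*94 = (-229*(-1/366) + 355*(1/225))*94 = (229/366 + 71/45)*94 = (12097/5490)*94 = 568559/2745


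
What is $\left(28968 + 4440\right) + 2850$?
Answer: $36258$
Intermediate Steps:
$\left(28968 + 4440\right) + 2850 = 33408 + 2850 = 36258$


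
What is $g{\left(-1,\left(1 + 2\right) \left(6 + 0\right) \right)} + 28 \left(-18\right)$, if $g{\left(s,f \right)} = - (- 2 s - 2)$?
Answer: $-504$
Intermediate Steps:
$g{\left(s,f \right)} = 2 + 2 s$ ($g{\left(s,f \right)} = - (-2 - 2 s) = 2 + 2 s$)
$g{\left(-1,\left(1 + 2\right) \left(6 + 0\right) \right)} + 28 \left(-18\right) = \left(2 + 2 \left(-1\right)\right) + 28 \left(-18\right) = \left(2 - 2\right) - 504 = 0 - 504 = -504$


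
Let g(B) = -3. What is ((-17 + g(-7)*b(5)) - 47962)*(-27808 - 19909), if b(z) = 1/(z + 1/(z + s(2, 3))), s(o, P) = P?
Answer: 93867116871/41 ≈ 2.2894e+9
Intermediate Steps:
b(z) = 1/(z + 1/(3 + z)) (b(z) = 1/(z + 1/(z + 3)) = 1/(z + 1/(3 + z)))
((-17 + g(-7)*b(5)) - 47962)*(-27808 - 19909) = ((-17 - 3*(3 + 5)/(1 + 5**2 + 3*5)) - 47962)*(-27808 - 19909) = ((-17 - 3*8/(1 + 25 + 15)) - 47962)*(-47717) = ((-17 - 3*8/41) - 47962)*(-47717) = ((-17 - 24/41) - 47962)*(-47717) = (-721/41 - 47962)*(-47717) = -1967163/41*(-47717) = 93867116871/41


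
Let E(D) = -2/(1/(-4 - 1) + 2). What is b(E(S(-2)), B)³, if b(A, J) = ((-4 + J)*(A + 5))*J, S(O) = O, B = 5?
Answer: 5359375/729 ≈ 7351.7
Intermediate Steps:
E(D) = -10/9 (E(D) = -2/(1/(-5) + 2) = -2/(1*(-⅕) + 2) = -2/(-⅕ + 2) = -2/9/5 = -2*5/9 = -10/9)
b(A, J) = J*(-4 + J)*(5 + A) (b(A, J) = ((-4 + J)*(5 + A))*J = J*(-4 + J)*(5 + A))
b(E(S(-2)), B)³ = (5*(-20 - 4*(-10/9) + 5*5 - 10/9*5))³ = (5*(-20 + 40/9 + 25 - 50/9))³ = (5*(35/9))³ = (175/9)³ = 5359375/729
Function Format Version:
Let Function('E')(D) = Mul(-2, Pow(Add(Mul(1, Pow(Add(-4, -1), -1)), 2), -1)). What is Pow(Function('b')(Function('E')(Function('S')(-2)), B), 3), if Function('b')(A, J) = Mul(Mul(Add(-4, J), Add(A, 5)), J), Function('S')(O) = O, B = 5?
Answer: Rational(5359375, 729) ≈ 7351.7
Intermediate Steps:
Function('E')(D) = Rational(-10, 9) (Function('E')(D) = Mul(-2, Pow(Add(Mul(1, Pow(-5, -1)), 2), -1)) = Mul(-2, Pow(Add(Mul(1, Rational(-1, 5)), 2), -1)) = Mul(-2, Pow(Add(Rational(-1, 5), 2), -1)) = Mul(-2, Pow(Rational(9, 5), -1)) = Mul(-2, Rational(5, 9)) = Rational(-10, 9))
Function('b')(A, J) = Mul(J, Add(-4, J), Add(5, A)) (Function('b')(A, J) = Mul(Mul(Add(-4, J), Add(5, A)), J) = Mul(J, Add(-4, J), Add(5, A)))
Pow(Function('b')(Function('E')(Function('S')(-2)), B), 3) = Pow(Mul(5, Add(-20, Mul(-4, Rational(-10, 9)), Mul(5, 5), Mul(Rational(-10, 9), 5))), 3) = Pow(Mul(5, Add(-20, Rational(40, 9), 25, Rational(-50, 9))), 3) = Pow(Mul(5, Rational(35, 9)), 3) = Pow(Rational(175, 9), 3) = Rational(5359375, 729)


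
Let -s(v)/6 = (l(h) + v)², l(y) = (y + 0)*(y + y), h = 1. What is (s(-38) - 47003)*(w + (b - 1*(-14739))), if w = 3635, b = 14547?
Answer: -1803379459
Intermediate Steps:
l(y) = 2*y² (l(y) = y*(2*y) = 2*y²)
s(v) = -6*(2 + v)² (s(v) = -6*(2*1² + v)² = -6*(2*1 + v)² = -6*(2 + v)²)
(s(-38) - 47003)*(w + (b - 1*(-14739))) = (-6*(2 - 38)² - 47003)*(3635 + (14547 - 1*(-14739))) = (-6*(-36)² - 47003)*(3635 + (14547 + 14739)) = (-6*1296 - 47003)*(3635 + 29286) = (-7776 - 47003)*32921 = -54779*32921 = -1803379459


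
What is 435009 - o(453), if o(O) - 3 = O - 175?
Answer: 434728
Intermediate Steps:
o(O) = -172 + O (o(O) = 3 + (O - 175) = 3 + (-175 + O) = -172 + O)
435009 - o(453) = 435009 - (-172 + 453) = 435009 - 1*281 = 435009 - 281 = 434728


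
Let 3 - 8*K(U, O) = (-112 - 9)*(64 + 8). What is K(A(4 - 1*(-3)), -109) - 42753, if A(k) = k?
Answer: -333309/8 ≈ -41664.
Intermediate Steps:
K(U, O) = 8715/8 (K(U, O) = 3/8 - (-112 - 9)*(64 + 8)/8 = 3/8 - (-121)*72/8 = 3/8 - ⅛*(-8712) = 3/8 + 1089 = 8715/8)
K(A(4 - 1*(-3)), -109) - 42753 = 8715/8 - 42753 = -333309/8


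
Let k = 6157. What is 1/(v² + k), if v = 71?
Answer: 1/11198 ≈ 8.9302e-5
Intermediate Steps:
1/(v² + k) = 1/(71² + 6157) = 1/(5041 + 6157) = 1/11198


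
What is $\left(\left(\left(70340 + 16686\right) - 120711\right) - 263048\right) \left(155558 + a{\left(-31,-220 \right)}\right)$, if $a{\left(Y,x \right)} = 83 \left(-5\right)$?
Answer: $-46036047819$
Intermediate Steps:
$a{\left(Y,x \right)} = -415$
$\left(\left(\left(70340 + 16686\right) - 120711\right) - 263048\right) \left(155558 + a{\left(-31,-220 \right)}\right) = \left(\left(\left(70340 + 16686\right) - 120711\right) - 263048\right) \left(155558 - 415\right) = \left(\left(87026 - 120711\right) - 263048\right) 155143 = \left(-33685 - 263048\right) 155143 = \left(-296733\right) 155143 = -46036047819$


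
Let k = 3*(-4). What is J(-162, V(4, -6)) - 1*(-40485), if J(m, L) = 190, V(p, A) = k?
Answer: 40675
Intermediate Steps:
k = -12
V(p, A) = -12
J(-162, V(4, -6)) - 1*(-40485) = 190 - 1*(-40485) = 190 + 40485 = 40675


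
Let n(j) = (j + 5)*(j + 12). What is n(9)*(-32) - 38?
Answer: -9446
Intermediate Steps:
n(j) = (5 + j)*(12 + j)
n(9)*(-32) - 38 = (60 + 9² + 17*9)*(-32) - 38 = (60 + 81 + 153)*(-32) - 38 = 294*(-32) - 38 = -9408 - 38 = -9446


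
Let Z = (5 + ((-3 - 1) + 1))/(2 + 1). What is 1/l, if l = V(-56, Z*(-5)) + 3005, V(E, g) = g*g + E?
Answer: 9/26641 ≈ 0.00033783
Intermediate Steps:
Z = 2/3 (Z = (5 + (-4 + 1))/3 = (5 - 3)*(1/3) = 2*(1/3) = 2/3 ≈ 0.66667)
V(E, g) = E + g**2 (V(E, g) = g**2 + E = E + g**2)
l = 26641/9 (l = (-56 + ((2/3)*(-5))**2) + 3005 = (-56 + (-10/3)**2) + 3005 = (-56 + 100/9) + 3005 = -404/9 + 3005 = 26641/9 ≈ 2960.1)
1/l = 1/(26641/9) = 9/26641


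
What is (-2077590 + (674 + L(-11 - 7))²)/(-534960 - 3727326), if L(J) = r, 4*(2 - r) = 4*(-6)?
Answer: 806233/2131143 ≈ 0.37831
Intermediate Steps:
r = 8 (r = 2 - (-6) = 2 - ¼*(-24) = 2 + 6 = 8)
L(J) = 8
(-2077590 + (674 + L(-11 - 7))²)/(-534960 - 3727326) = (-2077590 + (674 + 8)²)/(-534960 - 3727326) = (-2077590 + 682²)/(-4262286) = (-2077590 + 465124)*(-1/4262286) = -1612466*(-1/4262286) = 806233/2131143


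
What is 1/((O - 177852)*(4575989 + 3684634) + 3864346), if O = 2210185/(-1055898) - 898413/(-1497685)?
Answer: -25101628510/36878730076975114634471 ≈ -6.8065e-13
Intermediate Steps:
O = -2361528431851/1581402596130 (O = 2210185*(-1/1055898) - 898413*(-1/1497685) = -2210185/1055898 + 898413/1497685 = -2361528431851/1581402596130 ≈ -1.4933)
1/((O - 177852)*(4575989 + 3684634) + 3864346) = 1/((-2361528431851/1581402596130 - 177852)*(4575989 + 3684634) + 3864346) = 1/(-281257976055344611/1581402596130*8260623 + 3864346) = 1/(-36878827078352840738931/25101628510 + 3864346) = 1/(-36878730076975114634471/25101628510) = -25101628510/36878730076975114634471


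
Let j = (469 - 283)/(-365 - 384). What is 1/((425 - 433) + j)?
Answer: -749/6178 ≈ -0.12124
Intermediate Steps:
j = -186/749 (j = 186/(-749) = 186*(-1/749) = -186/749 ≈ -0.24833)
1/((425 - 433) + j) = 1/((425 - 433) - 186/749) = 1/(-8 - 186/749) = 1/(-6178/749) = -749/6178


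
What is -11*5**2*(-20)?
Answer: 5500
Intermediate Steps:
-11*5**2*(-20) = -11*25*(-20) = -275*(-20) = 5500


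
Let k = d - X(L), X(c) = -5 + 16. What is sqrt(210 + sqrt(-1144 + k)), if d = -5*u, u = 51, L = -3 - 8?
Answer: sqrt(210 + I*sqrt(1410)) ≈ 14.549 + 1.2905*I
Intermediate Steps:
L = -11
X(c) = 11
d = -255 (d = -5*51 = -255)
k = -266 (k = -255 - 1*11 = -255 - 11 = -266)
sqrt(210 + sqrt(-1144 + k)) = sqrt(210 + sqrt(-1144 - 266)) = sqrt(210 + sqrt(-1410)) = sqrt(210 + I*sqrt(1410))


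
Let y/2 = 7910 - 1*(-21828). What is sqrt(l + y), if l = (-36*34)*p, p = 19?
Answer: 2*sqrt(9055) ≈ 190.32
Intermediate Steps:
l = -23256 (l = -36*34*19 = -1224*19 = -23256)
y = 59476 (y = 2*(7910 - 1*(-21828)) = 2*(7910 + 21828) = 2*29738 = 59476)
sqrt(l + y) = sqrt(-23256 + 59476) = sqrt(36220) = 2*sqrt(9055)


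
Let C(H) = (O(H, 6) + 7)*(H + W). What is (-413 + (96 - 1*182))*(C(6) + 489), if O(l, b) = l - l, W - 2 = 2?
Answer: -278941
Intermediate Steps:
W = 4 (W = 2 + 2 = 4)
O(l, b) = 0
C(H) = 28 + 7*H (C(H) = (0 + 7)*(H + 4) = 7*(4 + H) = 28 + 7*H)
(-413 + (96 - 1*182))*(C(6) + 489) = (-413 + (96 - 1*182))*((28 + 7*6) + 489) = (-413 + (96 - 182))*((28 + 42) + 489) = (-413 - 86)*(70 + 489) = -499*559 = -278941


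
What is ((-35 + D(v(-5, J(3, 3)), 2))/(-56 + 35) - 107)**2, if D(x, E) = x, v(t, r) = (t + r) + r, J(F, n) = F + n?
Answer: 100489/9 ≈ 11165.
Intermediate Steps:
v(t, r) = t + 2*r (v(t, r) = (r + t) + r = t + 2*r)
((-35 + D(v(-5, J(3, 3)), 2))/(-56 + 35) - 107)**2 = ((-35 + (-5 + 2*(3 + 3)))/(-56 + 35) - 107)**2 = ((-35 + (-5 + 2*6))/(-21) - 107)**2 = ((-35 + (-5 + 12))*(-1/21) - 107)**2 = ((-35 + 7)*(-1/21) - 107)**2 = (-28*(-1/21) - 107)**2 = (4/3 - 107)**2 = (-317/3)**2 = 100489/9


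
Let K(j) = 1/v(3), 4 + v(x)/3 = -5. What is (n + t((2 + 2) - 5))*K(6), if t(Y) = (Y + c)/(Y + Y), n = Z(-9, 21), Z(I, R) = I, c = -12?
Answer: 5/54 ≈ 0.092593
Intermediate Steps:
v(x) = -27 (v(x) = -12 + 3*(-5) = -12 - 15 = -27)
n = -9
t(Y) = (-12 + Y)/(2*Y) (t(Y) = (Y - 12)/(Y + Y) = (-12 + Y)/((2*Y)) = (-12 + Y)*(1/(2*Y)) = (-12 + Y)/(2*Y))
K(j) = -1/27 (K(j) = 1/(-27) = -1/27)
(n + t((2 + 2) - 5))*K(6) = (-9 + (-12 + ((2 + 2) - 5))/(2*((2 + 2) - 5)))*(-1/27) = (-9 + (-12 + (4 - 5))/(2*(4 - 5)))*(-1/27) = (-9 + (1/2)*(-12 - 1)/(-1))*(-1/27) = (-9 + (1/2)*(-1)*(-13))*(-1/27) = (-9 + 13/2)*(-1/27) = -5/2*(-1/27) = 5/54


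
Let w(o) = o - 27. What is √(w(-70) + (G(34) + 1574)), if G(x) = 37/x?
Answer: 23*√3230/34 ≈ 38.446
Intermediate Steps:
w(o) = -27 + o
√(w(-70) + (G(34) + 1574)) = √((-27 - 70) + (37/34 + 1574)) = √(-97 + (37*(1/34) + 1574)) = √(-97 + (37/34 + 1574)) = √(-97 + 53553/34) = √(50255/34) = 23*√3230/34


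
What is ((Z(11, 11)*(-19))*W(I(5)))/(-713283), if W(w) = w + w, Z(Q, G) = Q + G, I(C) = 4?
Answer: 3344/713283 ≈ 0.0046882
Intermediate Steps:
Z(Q, G) = G + Q
W(w) = 2*w
((Z(11, 11)*(-19))*W(I(5)))/(-713283) = (((11 + 11)*(-19))*(2*4))/(-713283) = ((22*(-19))*8)*(-1/713283) = -418*8*(-1/713283) = -3344*(-1/713283) = 3344/713283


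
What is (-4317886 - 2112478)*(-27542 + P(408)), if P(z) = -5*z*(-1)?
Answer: 163987142728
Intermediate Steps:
P(z) = 5*z
(-4317886 - 2112478)*(-27542 + P(408)) = (-4317886 - 2112478)*(-27542 + 5*408) = -6430364*(-27542 + 2040) = -6430364*(-25502) = 163987142728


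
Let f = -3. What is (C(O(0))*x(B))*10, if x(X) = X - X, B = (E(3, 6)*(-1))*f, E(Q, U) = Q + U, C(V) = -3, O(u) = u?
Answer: 0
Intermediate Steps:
B = 27 (B = ((3 + 6)*(-1))*(-3) = (9*(-1))*(-3) = -9*(-3) = 27)
x(X) = 0
(C(O(0))*x(B))*10 = -3*0*10 = 0*10 = 0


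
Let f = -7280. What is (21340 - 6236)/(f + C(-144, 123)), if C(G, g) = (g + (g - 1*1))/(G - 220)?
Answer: -785408/378595 ≈ -2.0745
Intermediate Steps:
C(G, g) = (-1 + 2*g)/(-220 + G) (C(G, g) = (g + (g - 1))/(-220 + G) = (g + (-1 + g))/(-220 + G) = (-1 + 2*g)/(-220 + G))
(21340 - 6236)/(f + C(-144, 123)) = (21340 - 6236)/(-7280 + (-1 + 2*123)/(-220 - 144)) = 15104/(-7280 + (-1 + 246)/(-364)) = 15104/(-7280 - 1/364*245) = 15104/(-7280 - 35/52) = 15104/(-378595/52) = 15104*(-52/378595) = -785408/378595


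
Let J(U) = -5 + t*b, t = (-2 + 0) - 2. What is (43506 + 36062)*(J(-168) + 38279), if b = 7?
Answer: 3043157728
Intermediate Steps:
t = -4 (t = -2 - 2 = -4)
J(U) = -33 (J(U) = -5 - 4*7 = -5 - 28 = -33)
(43506 + 36062)*(J(-168) + 38279) = (43506 + 36062)*(-33 + 38279) = 79568*38246 = 3043157728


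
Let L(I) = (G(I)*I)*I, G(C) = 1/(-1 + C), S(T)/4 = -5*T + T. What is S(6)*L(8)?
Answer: -6144/7 ≈ -877.71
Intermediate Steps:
S(T) = -16*T (S(T) = 4*(-5*T + T) = 4*(-4*T) = -16*T)
L(I) = I²/(-1 + I) (L(I) = (I/(-1 + I))*I = I²/(-1 + I))
S(6)*L(8) = (-16*6)*(8²/(-1 + 8)) = -6144/7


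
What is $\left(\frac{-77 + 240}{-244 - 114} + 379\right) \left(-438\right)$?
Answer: $- \frac{29678661}{179} \approx -1.658 \cdot 10^{5}$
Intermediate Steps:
$\left(\frac{-77 + 240}{-244 - 114} + 379\right) \left(-438\right) = \left(\frac{163}{-358} + 379\right) \left(-438\right) = \left(163 \left(- \frac{1}{358}\right) + 379\right) \left(-438\right) = \left(- \frac{163}{358} + 379\right) \left(-438\right) = \frac{135519}{358} \left(-438\right) = - \frac{29678661}{179}$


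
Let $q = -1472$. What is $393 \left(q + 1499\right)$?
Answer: $10611$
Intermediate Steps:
$393 \left(q + 1499\right) = 393 \left(-1472 + 1499\right) = 393 \cdot 27 = 10611$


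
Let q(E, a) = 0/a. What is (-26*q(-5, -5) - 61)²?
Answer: 3721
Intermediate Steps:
q(E, a) = 0
(-26*q(-5, -5) - 61)² = (-26*0 - 61)² = (0 - 61)² = (-61)² = 3721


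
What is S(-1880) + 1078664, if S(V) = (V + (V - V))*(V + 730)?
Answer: 3240664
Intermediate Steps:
S(V) = V*(730 + V) (S(V) = (V + 0)*(730 + V) = V*(730 + V))
S(-1880) + 1078664 = -1880*(730 - 1880) + 1078664 = -1880*(-1150) + 1078664 = 2162000 + 1078664 = 3240664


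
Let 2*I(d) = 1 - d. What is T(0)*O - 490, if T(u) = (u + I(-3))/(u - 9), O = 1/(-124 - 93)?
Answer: -956968/1953 ≈ -490.00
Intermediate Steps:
O = -1/217 (O = 1/(-217) = -1/217 ≈ -0.0046083)
I(d) = ½ - d/2 (I(d) = (1 - d)/2 = ½ - d/2)
T(u) = (2 + u)/(-9 + u) (T(u) = (u + (½ - ½*(-3)))/(u - 9) = (u + (½ + 3/2))/(-9 + u) = (u + 2)/(-9 + u) = (2 + u)/(-9 + u))
T(0)*O - 490 = ((2 + 0)/(-9 + 0))*(-1/217) - 490 = (2/(-9))*(-1/217) - 490 = -⅑*2*(-1/217) - 490 = -2/9*(-1/217) - 490 = 2/1953 - 490 = -956968/1953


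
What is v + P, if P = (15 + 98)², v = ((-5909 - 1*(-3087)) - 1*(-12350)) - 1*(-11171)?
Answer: 33468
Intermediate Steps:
v = 20699 (v = ((-5909 + 3087) + 12350) + 11171 = (-2822 + 12350) + 11171 = 9528 + 11171 = 20699)
P = 12769 (P = 113² = 12769)
v + P = 20699 + 12769 = 33468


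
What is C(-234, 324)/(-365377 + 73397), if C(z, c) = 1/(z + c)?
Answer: -1/26278200 ≈ -3.8054e-8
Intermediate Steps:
C(z, c) = 1/(c + z)
C(-234, 324)/(-365377 + 73397) = 1/((324 - 234)*(-365377 + 73397)) = 1/(90*(-291980)) = (1/90)*(-1/291980) = -1/26278200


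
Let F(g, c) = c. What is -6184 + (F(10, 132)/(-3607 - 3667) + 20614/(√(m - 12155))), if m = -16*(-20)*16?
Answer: -22491274/3637 - 20614*I*√7035/7035 ≈ -6184.0 - 245.77*I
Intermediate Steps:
m = 5120 (m = 320*16 = 5120)
-6184 + (F(10, 132)/(-3607 - 3667) + 20614/(√(m - 12155))) = -6184 + (132/(-3607 - 3667) + 20614/(√(5120 - 12155))) = -6184 + (132/(-7274) + 20614/(√(-7035))) = -6184 + (132*(-1/7274) + 20614/((I*√7035))) = -6184 + (-66/3637 + 20614*(-I*√7035/7035)) = -6184 + (-66/3637 - 20614*I*√7035/7035) = -22491274/3637 - 20614*I*√7035/7035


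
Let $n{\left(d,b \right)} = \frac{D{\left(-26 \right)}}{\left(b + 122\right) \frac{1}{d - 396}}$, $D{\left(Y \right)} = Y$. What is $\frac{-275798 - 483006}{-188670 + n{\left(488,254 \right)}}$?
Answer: $\frac{35663788}{8867789} \approx 4.0217$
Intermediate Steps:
$n{\left(d,b \right)} = - \frac{26 \left(-396 + d\right)}{122 + b}$ ($n{\left(d,b \right)} = - \frac{26}{\left(b + 122\right) \frac{1}{d - 396}} = - \frac{26}{\left(122 + b\right) \frac{1}{-396 + d}} = - \frac{26}{\frac{1}{-396 + d} \left(122 + b\right)} = - 26 \frac{-396 + d}{122 + b} = - \frac{26 \left(-396 + d\right)}{122 + b}$)
$\frac{-275798 - 483006}{-188670 + n{\left(488,254 \right)}} = \frac{-275798 - 483006}{-188670 + \frac{26 \left(396 - 488\right)}{122 + 254}} = - \frac{758804}{-188670 + \frac{26 \left(396 - 488\right)}{376}} = - \frac{758804}{-188670 + 26 \cdot \frac{1}{376} \left(-92\right)} = - \frac{758804}{-188670 - \frac{299}{47}} = - \frac{758804}{- \frac{8867789}{47}} = \left(-758804\right) \left(- \frac{47}{8867789}\right) = \frac{35663788}{8867789}$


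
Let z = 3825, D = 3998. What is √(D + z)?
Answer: √7823 ≈ 88.448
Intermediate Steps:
√(D + z) = √(3998 + 3825) = √7823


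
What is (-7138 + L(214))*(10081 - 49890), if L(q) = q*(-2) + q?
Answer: 292675768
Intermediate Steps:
L(q) = -q (L(q) = -2*q + q = -q)
(-7138 + L(214))*(10081 - 49890) = (-7138 - 1*214)*(10081 - 49890) = (-7138 - 214)*(-39809) = -7352*(-39809) = 292675768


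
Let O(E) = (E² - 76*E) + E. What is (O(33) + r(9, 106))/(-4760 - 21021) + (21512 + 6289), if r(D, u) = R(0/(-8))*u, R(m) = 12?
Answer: 716737695/25781 ≈ 27801.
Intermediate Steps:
O(E) = E² - 75*E
r(D, u) = 12*u
(O(33) + r(9, 106))/(-4760 - 21021) + (21512 + 6289) = (33*(-75 + 33) + 12*106)/(-4760 - 21021) + (21512 + 6289) = (33*(-42) + 1272)/(-25781) + 27801 = (-1386 + 1272)*(-1/25781) + 27801 = -114*(-1/25781) + 27801 = 114/25781 + 27801 = 716737695/25781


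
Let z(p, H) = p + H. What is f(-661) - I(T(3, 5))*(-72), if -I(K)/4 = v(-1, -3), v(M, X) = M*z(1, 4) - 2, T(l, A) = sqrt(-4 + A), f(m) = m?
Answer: 1355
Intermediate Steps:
z(p, H) = H + p
v(M, X) = -2 + 5*M (v(M, X) = M*(4 + 1) - 2 = M*5 - 2 = 5*M - 2 = -2 + 5*M)
I(K) = 28 (I(K) = -4*(-2 + 5*(-1)) = -4*(-2 - 5) = -4*(-7) = 28)
f(-661) - I(T(3, 5))*(-72) = -661 - 28*(-72) = -661 - 1*(-2016) = -661 + 2016 = 1355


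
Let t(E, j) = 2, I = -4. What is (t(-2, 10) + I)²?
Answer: 4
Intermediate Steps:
(t(-2, 10) + I)² = (2 - 4)² = (-2)² = 4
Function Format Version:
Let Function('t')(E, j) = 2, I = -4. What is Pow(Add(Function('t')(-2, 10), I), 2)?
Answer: 4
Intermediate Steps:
Pow(Add(Function('t')(-2, 10), I), 2) = Pow(Add(2, -4), 2) = Pow(-2, 2) = 4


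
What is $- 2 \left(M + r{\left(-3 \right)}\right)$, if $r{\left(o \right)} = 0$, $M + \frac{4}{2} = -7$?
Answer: $18$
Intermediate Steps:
$M = -9$ ($M = -2 - 7 = -9$)
$- 2 \left(M + r{\left(-3 \right)}\right) = - 2 \left(-9 + 0\right) = \left(-2\right) \left(-9\right) = 18$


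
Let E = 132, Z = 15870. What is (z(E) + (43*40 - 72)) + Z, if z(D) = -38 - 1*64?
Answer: 17416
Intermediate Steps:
z(D) = -102 (z(D) = -38 - 64 = -102)
(z(E) + (43*40 - 72)) + Z = (-102 + (43*40 - 72)) + 15870 = (-102 + (1720 - 72)) + 15870 = (-102 + 1648) + 15870 = 1546 + 15870 = 17416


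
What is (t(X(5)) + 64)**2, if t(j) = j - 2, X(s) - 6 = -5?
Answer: 3969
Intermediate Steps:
X(s) = 1 (X(s) = 6 - 5 = 1)
t(j) = -2 + j
(t(X(5)) + 64)**2 = ((-2 + 1) + 64)**2 = (-1 + 64)**2 = 63**2 = 3969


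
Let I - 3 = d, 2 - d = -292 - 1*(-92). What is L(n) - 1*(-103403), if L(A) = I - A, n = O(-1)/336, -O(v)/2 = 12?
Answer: 1450513/14 ≈ 1.0361e+5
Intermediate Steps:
d = 202 (d = 2 - (-292 - 1*(-92)) = 2 - (-292 + 92) = 2 - 1*(-200) = 2 + 200 = 202)
O(v) = -24 (O(v) = -2*12 = -24)
I = 205 (I = 3 + 202 = 205)
n = -1/14 (n = -24/336 = -24*1/336 = -1/14 ≈ -0.071429)
L(A) = 205 - A
L(n) - 1*(-103403) = (205 - 1*(-1/14)) - 1*(-103403) = (205 + 1/14) + 103403 = 2871/14 + 103403 = 1450513/14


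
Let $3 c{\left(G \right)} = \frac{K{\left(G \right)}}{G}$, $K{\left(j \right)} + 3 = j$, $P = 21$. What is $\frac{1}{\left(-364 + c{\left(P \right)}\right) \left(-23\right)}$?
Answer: $\frac{7}{58558} \approx 0.00011954$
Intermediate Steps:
$K{\left(j \right)} = -3 + j$
$c{\left(G \right)} = \frac{-3 + G}{3 G}$ ($c{\left(G \right)} = \frac{\left(-3 + G\right) \frac{1}{G}}{3} = \frac{\frac{1}{G} \left(-3 + G\right)}{3} = \frac{-3 + G}{3 G}$)
$\frac{1}{\left(-364 + c{\left(P \right)}\right) \left(-23\right)} = \frac{1}{\left(-364 + \frac{-3 + 21}{3 \cdot 21}\right) \left(-23\right)} = \frac{1}{\left(-364 + \frac{1}{3} \cdot \frac{1}{21} \cdot 18\right) \left(-23\right)} = \frac{1}{\left(-364 + \frac{2}{7}\right) \left(-23\right)} = \frac{1}{\left(- \frac{2546}{7}\right) \left(-23\right)} = \frac{1}{\frac{58558}{7}} = \frac{7}{58558}$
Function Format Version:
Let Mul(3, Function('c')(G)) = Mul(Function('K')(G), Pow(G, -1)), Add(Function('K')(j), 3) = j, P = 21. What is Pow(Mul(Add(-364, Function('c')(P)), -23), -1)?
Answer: Rational(7, 58558) ≈ 0.00011954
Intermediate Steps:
Function('K')(j) = Add(-3, j)
Function('c')(G) = Mul(Rational(1, 3), Pow(G, -1), Add(-3, G)) (Function('c')(G) = Mul(Rational(1, 3), Mul(Add(-3, G), Pow(G, -1))) = Mul(Rational(1, 3), Mul(Pow(G, -1), Add(-3, G))) = Mul(Rational(1, 3), Pow(G, -1), Add(-3, G)))
Pow(Mul(Add(-364, Function('c')(P)), -23), -1) = Pow(Mul(Add(-364, Mul(Rational(1, 3), Pow(21, -1), Add(-3, 21))), -23), -1) = Pow(Mul(Add(-364, Mul(Rational(1, 3), Rational(1, 21), 18)), -23), -1) = Pow(Mul(Add(-364, Rational(2, 7)), -23), -1) = Pow(Mul(Rational(-2546, 7), -23), -1) = Pow(Rational(58558, 7), -1) = Rational(7, 58558)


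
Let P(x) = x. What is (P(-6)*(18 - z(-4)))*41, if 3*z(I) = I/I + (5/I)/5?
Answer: -8733/2 ≈ -4366.5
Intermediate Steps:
z(I) = ⅓ + 1/(3*I) (z(I) = (I/I + (5/I)/5)/3 = (1 + (5/I)*(⅕))/3 = (1 + 1/I)/3 = ⅓ + 1/(3*I))
(P(-6)*(18 - z(-4)))*41 = -6*(18 - (1 - 4)/(3*(-4)))*41 = -6*(18 - (-1)*(-3)/(3*4))*41 = -6*(18 - 1*¼)*41 = -6*(18 - ¼)*41 = -6*71/4*41 = -213/2*41 = -8733/2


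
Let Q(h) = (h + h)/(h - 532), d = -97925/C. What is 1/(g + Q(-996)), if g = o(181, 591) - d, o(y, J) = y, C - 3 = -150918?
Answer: 5764953/1047231325 ≈ 0.0055049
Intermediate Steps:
C = -150915 (C = 3 - 150918 = -150915)
d = 19585/30183 (d = -97925/(-150915) = -97925*(-1/150915) = 19585/30183 ≈ 0.64888)
Q(h) = 2*h/(-532 + h) (Q(h) = (2*h)/(-532 + h) = 2*h/(-532 + h))
g = 5443538/30183 (g = 181 - 1*19585/30183 = 181 - 19585/30183 = 5443538/30183 ≈ 180.35)
1/(g + Q(-996)) = 1/(5443538/30183 + 2*(-996)/(-532 - 996)) = 1/(5443538/30183 + 2*(-996)/(-1528)) = 1/(5443538/30183 + 2*(-996)*(-1/1528)) = 1/(5443538/30183 + 249/191) = 1/(1047231325/5764953) = 5764953/1047231325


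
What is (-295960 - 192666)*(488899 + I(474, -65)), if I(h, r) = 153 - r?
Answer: -238995283242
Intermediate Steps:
(-295960 - 192666)*(488899 + I(474, -65)) = (-295960 - 192666)*(488899 + (153 - 1*(-65))) = -488626*(488899 + (153 + 65)) = -488626*(488899 + 218) = -488626*489117 = -238995283242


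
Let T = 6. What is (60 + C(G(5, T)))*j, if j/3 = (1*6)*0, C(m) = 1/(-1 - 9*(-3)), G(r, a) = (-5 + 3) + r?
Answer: 0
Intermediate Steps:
G(r, a) = -2 + r
C(m) = 1/30 (C(m) = -⅓/(-10) = -⅒*(-⅓) = 1/30)
j = 0 (j = 3*((1*6)*0) = 3*(6*0) = 3*0 = 0)
(60 + C(G(5, T)))*j = (60 + 1/30)*0 = (1801/30)*0 = 0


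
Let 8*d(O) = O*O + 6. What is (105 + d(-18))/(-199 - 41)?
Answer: -39/64 ≈ -0.60938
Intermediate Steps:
d(O) = 3/4 + O**2/8 (d(O) = (O*O + 6)/8 = (O**2 + 6)/8 = (6 + O**2)/8 = 3/4 + O**2/8)
(105 + d(-18))/(-199 - 41) = (105 + (3/4 + (1/8)*(-18)**2))/(-199 - 41) = (105 + (3/4 + (1/8)*324))/(-240) = (105 + (3/4 + 81/2))*(-1/240) = (105 + 165/4)*(-1/240) = (585/4)*(-1/240) = -39/64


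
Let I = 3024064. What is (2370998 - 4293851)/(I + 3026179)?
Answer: -1922853/6050243 ≈ -0.31781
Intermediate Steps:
(2370998 - 4293851)/(I + 3026179) = (2370998 - 4293851)/(3024064 + 3026179) = -1922853/6050243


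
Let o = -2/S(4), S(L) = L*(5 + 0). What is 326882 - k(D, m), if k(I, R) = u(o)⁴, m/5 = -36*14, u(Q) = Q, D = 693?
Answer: 3268819999/10000 ≈ 3.2688e+5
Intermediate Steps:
S(L) = 5*L (S(L) = L*5 = 5*L)
o = -⅒ (o = -2/(5*4) = -2/20 = -2*1/20 = -⅒ ≈ -0.10000)
m = -2520 (m = 5*(-36*14) = 5*(-504) = -2520)
k(I, R) = 1/10000 (k(I, R) = (-⅒)⁴ = 1/10000)
326882 - k(D, m) = 326882 - 1*1/10000 = 326882 - 1/10000 = 3268819999/10000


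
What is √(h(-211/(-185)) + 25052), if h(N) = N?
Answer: √857443735/185 ≈ 158.28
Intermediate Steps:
√(h(-211/(-185)) + 25052) = √(-211/(-185) + 25052) = √(-211*(-1/185) + 25052) = √(211/185 + 25052) = √(4634831/185) = √857443735/185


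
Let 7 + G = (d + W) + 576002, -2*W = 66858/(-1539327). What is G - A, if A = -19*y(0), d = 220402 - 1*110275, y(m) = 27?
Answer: 352318609358/513109 ≈ 6.8664e+5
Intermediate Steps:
W = 11143/513109 (W = -33429/(-1539327) = -33429*(-1)/1539327 = -½*(-22286/513109) = 11143/513109 ≈ 0.021717)
d = 110127 (d = 220402 - 110275 = 110127)
G = 352055384441/513109 (G = -7 + ((110127 + 11143/513109) + 576002) = -7 + (56507165986/513109 + 576002) = -7 + 352058976204/513109 = 352055384441/513109 ≈ 6.8612e+5)
A = -513 (A = -19*27 = -513)
G - A = 352055384441/513109 - 1*(-513) = 352055384441/513109 + 513 = 352318609358/513109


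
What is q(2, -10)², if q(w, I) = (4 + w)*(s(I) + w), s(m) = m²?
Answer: 374544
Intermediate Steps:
q(w, I) = (4 + w)*(w + I²) (q(w, I) = (4 + w)*(I² + w) = (4 + w)*(w + I²))
q(2, -10)² = (2² + 4*2 + 4*(-10)² + 2*(-10)²)² = (4 + 8 + 4*100 + 2*100)² = (4 + 8 + 400 + 200)² = 612² = 374544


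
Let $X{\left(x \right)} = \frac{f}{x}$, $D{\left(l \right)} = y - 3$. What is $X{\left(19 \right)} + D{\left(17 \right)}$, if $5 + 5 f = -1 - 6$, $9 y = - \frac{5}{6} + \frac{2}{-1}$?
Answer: $- \frac{17653}{5130} \approx -3.4411$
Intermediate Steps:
$y = - \frac{17}{54}$ ($y = \frac{- \frac{5}{6} + \frac{2}{-1}}{9} = \frac{\left(-5\right) \frac{1}{6} + 2 \left(-1\right)}{9} = \frac{- \frac{5}{6} - 2}{9} = \frac{1}{9} \left(- \frac{17}{6}\right) = - \frac{17}{54} \approx -0.31481$)
$D{\left(l \right)} = - \frac{179}{54}$ ($D{\left(l \right)} = - \frac{17}{54} - 3 = - \frac{179}{54}$)
$f = - \frac{12}{5}$ ($f = -1 + \frac{-1 - 6}{5} = -1 + \frac{1}{5} \left(-7\right) = -1 - \frac{7}{5} = - \frac{12}{5} \approx -2.4$)
$X{\left(x \right)} = - \frac{12}{5 x}$
$X{\left(19 \right)} + D{\left(17 \right)} = - \frac{12}{5 \cdot 19} - \frac{179}{54} = \left(- \frac{12}{5}\right) \frac{1}{19} - \frac{179}{54} = - \frac{12}{95} - \frac{179}{54} = - \frac{17653}{5130}$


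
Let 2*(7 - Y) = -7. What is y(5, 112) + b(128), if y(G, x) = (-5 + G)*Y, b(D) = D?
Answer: 128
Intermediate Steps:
Y = 21/2 (Y = 7 - 1/2*(-7) = 7 + 7/2 = 21/2 ≈ 10.500)
y(G, x) = -105/2 + 21*G/2 (y(G, x) = (-5 + G)*(21/2) = -105/2 + 21*G/2)
y(5, 112) + b(128) = (-105/2 + (21/2)*5) + 128 = (-105/2 + 105/2) + 128 = 0 + 128 = 128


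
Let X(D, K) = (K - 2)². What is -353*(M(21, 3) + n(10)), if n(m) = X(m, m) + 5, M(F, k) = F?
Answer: -31770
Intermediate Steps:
X(D, K) = (-2 + K)²
n(m) = 5 + (-2 + m)² (n(m) = (-2 + m)² + 5 = 5 + (-2 + m)²)
-353*(M(21, 3) + n(10)) = -353*(21 + (5 + (-2 + 10)²)) = -353*(21 + (5 + 8²)) = -353*(21 + (5 + 64)) = -353*(21 + 69) = -353*90 = -31770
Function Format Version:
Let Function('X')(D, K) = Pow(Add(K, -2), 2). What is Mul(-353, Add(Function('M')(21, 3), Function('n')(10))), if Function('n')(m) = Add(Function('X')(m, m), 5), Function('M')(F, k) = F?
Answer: -31770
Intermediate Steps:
Function('X')(D, K) = Pow(Add(-2, K), 2)
Function('n')(m) = Add(5, Pow(Add(-2, m), 2)) (Function('n')(m) = Add(Pow(Add(-2, m), 2), 5) = Add(5, Pow(Add(-2, m), 2)))
Mul(-353, Add(Function('M')(21, 3), Function('n')(10))) = Mul(-353, Add(21, Add(5, Pow(Add(-2, 10), 2)))) = Mul(-353, Add(21, Add(5, Pow(8, 2)))) = Mul(-353, Add(21, Add(5, 64))) = Mul(-353, Add(21, 69)) = Mul(-353, 90) = -31770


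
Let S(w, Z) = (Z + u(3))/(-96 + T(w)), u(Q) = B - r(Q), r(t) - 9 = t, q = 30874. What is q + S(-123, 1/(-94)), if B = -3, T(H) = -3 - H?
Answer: 69650333/2256 ≈ 30873.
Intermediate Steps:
r(t) = 9 + t
u(Q) = -12 - Q (u(Q) = -3 - (9 + Q) = -3 + (-9 - Q) = -12 - Q)
S(w, Z) = (-15 + Z)/(-99 - w) (S(w, Z) = (Z + (-12 - 1*3))/(-96 + (-3 - w)) = (Z + (-12 - 3))/(-99 - w) = (Z - 15)/(-99 - w) = (-15 + Z)/(-99 - w))
q + S(-123, 1/(-94)) = 30874 + (15 - 1/(-94))/(99 - 123) = 30874 + (15 - 1*(-1/94))/(-24) = 30874 - (15 + 1/94)/24 = 30874 - 1/24*1411/94 = 30874 - 1411/2256 = 69650333/2256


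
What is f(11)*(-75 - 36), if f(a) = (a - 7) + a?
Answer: -1665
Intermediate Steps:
f(a) = -7 + 2*a (f(a) = (-7 + a) + a = -7 + 2*a)
f(11)*(-75 - 36) = (-7 + 2*11)*(-75 - 36) = (-7 + 22)*(-111) = 15*(-111) = -1665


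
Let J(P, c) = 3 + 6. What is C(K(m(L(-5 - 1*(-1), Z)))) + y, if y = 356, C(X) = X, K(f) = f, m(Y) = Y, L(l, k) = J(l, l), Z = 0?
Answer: 365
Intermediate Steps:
J(P, c) = 9
L(l, k) = 9
C(K(m(L(-5 - 1*(-1), Z)))) + y = 9 + 356 = 365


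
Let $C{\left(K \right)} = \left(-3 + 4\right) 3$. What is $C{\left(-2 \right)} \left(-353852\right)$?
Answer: $-1061556$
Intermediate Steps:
$C{\left(K \right)} = 3$ ($C{\left(K \right)} = 1 \cdot 3 = 3$)
$C{\left(-2 \right)} \left(-353852\right) = 3 \left(-353852\right) = -1061556$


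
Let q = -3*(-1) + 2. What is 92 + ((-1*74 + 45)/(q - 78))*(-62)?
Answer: 4918/73 ≈ 67.370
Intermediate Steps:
q = 5 (q = 3 + 2 = 5)
92 + ((-1*74 + 45)/(q - 78))*(-62) = 92 + ((-1*74 + 45)/(5 - 78))*(-62) = 92 + ((-74 + 45)/(-73))*(-62) = 92 - 29*(-1/73)*(-62) = 92 + (29/73)*(-62) = 92 - 1798/73 = 4918/73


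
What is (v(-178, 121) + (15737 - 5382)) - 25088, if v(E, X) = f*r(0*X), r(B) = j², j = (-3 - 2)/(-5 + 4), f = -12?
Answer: -15033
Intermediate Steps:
j = 5 (j = -5/(-1) = -5*(-1) = 5)
r(B) = 25 (r(B) = 5² = 25)
v(E, X) = -300 (v(E, X) = -12*25 = -300)
(v(-178, 121) + (15737 - 5382)) - 25088 = (-300 + (15737 - 5382)) - 25088 = (-300 + 10355) - 25088 = 10055 - 25088 = -15033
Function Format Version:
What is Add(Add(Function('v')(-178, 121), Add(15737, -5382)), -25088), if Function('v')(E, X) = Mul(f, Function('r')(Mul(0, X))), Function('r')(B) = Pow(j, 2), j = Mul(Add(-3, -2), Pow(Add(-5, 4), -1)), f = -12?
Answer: -15033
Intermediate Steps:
j = 5 (j = Mul(-5, Pow(-1, -1)) = Mul(-5, -1) = 5)
Function('r')(B) = 25 (Function('r')(B) = Pow(5, 2) = 25)
Function('v')(E, X) = -300 (Function('v')(E, X) = Mul(-12, 25) = -300)
Add(Add(Function('v')(-178, 121), Add(15737, -5382)), -25088) = Add(Add(-300, Add(15737, -5382)), -25088) = Add(Add(-300, 10355), -25088) = Add(10055, -25088) = -15033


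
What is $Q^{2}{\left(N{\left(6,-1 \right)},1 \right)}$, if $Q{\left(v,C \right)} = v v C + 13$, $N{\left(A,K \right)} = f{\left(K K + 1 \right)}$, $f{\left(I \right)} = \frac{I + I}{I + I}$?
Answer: $196$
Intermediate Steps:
$f{\left(I \right)} = 1$ ($f{\left(I \right)} = \frac{2 I}{2 I} = 2 I \frac{1}{2 I} = 1$)
$N{\left(A,K \right)} = 1$
$Q{\left(v,C \right)} = 13 + C v^{2}$ ($Q{\left(v,C \right)} = v^{2} C + 13 = C v^{2} + 13 = 13 + C v^{2}$)
$Q^{2}{\left(N{\left(6,-1 \right)},1 \right)} = \left(13 + 1 \cdot 1^{2}\right)^{2} = \left(13 + 1 \cdot 1\right)^{2} = \left(13 + 1\right)^{2} = 14^{2} = 196$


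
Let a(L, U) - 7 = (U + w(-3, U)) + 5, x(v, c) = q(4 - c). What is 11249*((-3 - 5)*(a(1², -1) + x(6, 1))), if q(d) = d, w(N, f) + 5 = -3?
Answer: -539952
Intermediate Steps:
w(N, f) = -8 (w(N, f) = -5 - 3 = -8)
x(v, c) = 4 - c
a(L, U) = 4 + U (a(L, U) = 7 + ((U - 8) + 5) = 7 + ((-8 + U) + 5) = 7 + (-3 + U) = 4 + U)
11249*((-3 - 5)*(a(1², -1) + x(6, 1))) = 11249*((-3 - 5)*((4 - 1) + (4 - 1*1))) = 11249*(-8*(3 + (4 - 1))) = 11249*(-8*(3 + 3)) = 11249*(-8*6) = 11249*(-48) = -539952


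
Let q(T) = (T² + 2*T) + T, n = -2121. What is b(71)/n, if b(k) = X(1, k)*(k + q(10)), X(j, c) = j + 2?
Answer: -201/707 ≈ -0.28430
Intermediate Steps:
q(T) = T² + 3*T
X(j, c) = 2 + j
b(k) = 390 + 3*k (b(k) = (2 + 1)*(k + 10*(3 + 10)) = 3*(k + 10*13) = 3*(k + 130) = 3*(130 + k) = 390 + 3*k)
b(71)/n = (390 + 3*71)/(-2121) = (390 + 213)*(-1/2121) = 603*(-1/2121) = -201/707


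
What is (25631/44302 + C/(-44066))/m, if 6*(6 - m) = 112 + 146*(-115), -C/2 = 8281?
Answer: 2794778055/8157317557862 ≈ 0.00034261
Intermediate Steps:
C = -16562 (C = -2*8281 = -16562)
m = 8357/3 (m = 6 - (112 + 146*(-115))/6 = 6 - (112 - 16790)/6 = 6 - ⅙*(-16678) = 6 + 8339/3 = 8357/3 ≈ 2785.7)
(25631/44302 + C/(-44066))/m = (25631/44302 - 16562/(-44066))/(8357/3) = (25631*(1/44302) - 16562*(-1/44066))*(3/8357) = (25631/44302 + 8281/22033)*(3/8357) = (931592685/976105966)*(3/8357) = 2794778055/8157317557862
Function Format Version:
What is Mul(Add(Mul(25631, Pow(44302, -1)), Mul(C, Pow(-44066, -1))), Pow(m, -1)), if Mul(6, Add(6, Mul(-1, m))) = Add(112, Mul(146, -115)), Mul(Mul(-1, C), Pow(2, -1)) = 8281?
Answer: Rational(2794778055, 8157317557862) ≈ 0.00034261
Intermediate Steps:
C = -16562 (C = Mul(-2, 8281) = -16562)
m = Rational(8357, 3) (m = Add(6, Mul(Rational(-1, 6), Add(112, Mul(146, -115)))) = Add(6, Mul(Rational(-1, 6), Add(112, -16790))) = Add(6, Mul(Rational(-1, 6), -16678)) = Add(6, Rational(8339, 3)) = Rational(8357, 3) ≈ 2785.7)
Mul(Add(Mul(25631, Pow(44302, -1)), Mul(C, Pow(-44066, -1))), Pow(m, -1)) = Mul(Add(Mul(25631, Pow(44302, -1)), Mul(-16562, Pow(-44066, -1))), Pow(Rational(8357, 3), -1)) = Mul(Add(Mul(25631, Rational(1, 44302)), Mul(-16562, Rational(-1, 44066))), Rational(3, 8357)) = Mul(Add(Rational(25631, 44302), Rational(8281, 22033)), Rational(3, 8357)) = Mul(Rational(931592685, 976105966), Rational(3, 8357)) = Rational(2794778055, 8157317557862)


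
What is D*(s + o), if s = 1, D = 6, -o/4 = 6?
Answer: -138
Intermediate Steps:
o = -24 (o = -4*6 = -24)
D*(s + o) = 6*(1 - 24) = 6*(-23) = -138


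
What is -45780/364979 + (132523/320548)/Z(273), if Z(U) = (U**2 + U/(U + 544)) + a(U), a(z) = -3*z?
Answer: -883689868994514031/7045492954974684756 ≈ -0.12543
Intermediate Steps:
Z(U) = U**2 - 3*U + U/(544 + U) (Z(U) = (U**2 + U/(U + 544)) - 3*U = (U**2 + U/(544 + U)) - 3*U = U**2 - 3*U + U/(544 + U))
-45780/364979 + (132523/320548)/Z(273) = -45780/364979 + (132523/320548)/((273*(-1631 + 273**2 + 541*273)/(544 + 273))) = -45780*1/364979 + (132523*(1/320548))/((273*(-1631 + 74529 + 147693)/817)) = -45780/364979 + 132523/(320548*((273*(1/817)*220591))) = -45780/364979 + 132523/(320548*(60221343/817)) = -45780/364979 + (132523/320548)*(817/60221343) = -45780/364979 + 108271291/19303831055964 = -883689868994514031/7045492954974684756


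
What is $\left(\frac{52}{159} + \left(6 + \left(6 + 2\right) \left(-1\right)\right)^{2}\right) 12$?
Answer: $\frac{2752}{53} \approx 51.924$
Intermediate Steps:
$\left(\frac{52}{159} + \left(6 + \left(6 + 2\right) \left(-1\right)\right)^{2}\right) 12 = \left(52 \cdot \frac{1}{159} + \left(6 + 8 \left(-1\right)\right)^{2}\right) 12 = \left(\frac{52}{159} + \left(6 - 8\right)^{2}\right) 12 = \left(\frac{52}{159} + \left(-2\right)^{2}\right) 12 = \left(\frac{52}{159} + 4\right) 12 = \frac{688}{159} \cdot 12 = \frac{2752}{53}$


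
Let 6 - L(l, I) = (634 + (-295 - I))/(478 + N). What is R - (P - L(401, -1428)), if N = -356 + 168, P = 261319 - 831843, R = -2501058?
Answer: -559854887/290 ≈ -1.9305e+6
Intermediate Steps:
P = -570524
N = -188
L(l, I) = 1401/290 + I/290 (L(l, I) = 6 - (634 + (-295 - I))/(478 - 188) = 6 - (339 - I)/290 = 6 - (339/290 - I/290) = 6 + (-339/290 + I/290) = 1401/290 + I/290)
R - (P - L(401, -1428)) = -2501058 - (-570524 - (1401/290 + (1/290)*(-1428))) = -2501058 - (-570524 - (1401/290 - 714/145)) = -2501058 - (-570524 - 1*(-27/290)) = -2501058 - (-570524 + 27/290) = -2501058 - 1*(-165451933/290) = -2501058 + 165451933/290 = -559854887/290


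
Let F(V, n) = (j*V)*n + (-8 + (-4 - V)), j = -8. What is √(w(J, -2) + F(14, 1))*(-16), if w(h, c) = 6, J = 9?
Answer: -32*I*√33 ≈ -183.83*I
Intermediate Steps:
F(V, n) = -12 - V - 8*V*n (F(V, n) = (-8*V)*n + (-8 + (-4 - V)) = -8*V*n + (-12 - V) = -12 - V - 8*V*n)
√(w(J, -2) + F(14, 1))*(-16) = √(6 + (-12 - 1*14 - 8*14*1))*(-16) = √(6 + (-12 - 14 - 112))*(-16) = √(6 - 138)*(-16) = √(-132)*(-16) = (2*I*√33)*(-16) = -32*I*√33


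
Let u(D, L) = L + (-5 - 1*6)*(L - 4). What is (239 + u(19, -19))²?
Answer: 223729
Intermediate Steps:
u(D, L) = 44 - 10*L (u(D, L) = L + (-5 - 6)*(-4 + L) = L - 11*(-4 + L) = L + (44 - 11*L) = 44 - 10*L)
(239 + u(19, -19))² = (239 + (44 - 10*(-19)))² = (239 + (44 + 190))² = (239 + 234)² = 473² = 223729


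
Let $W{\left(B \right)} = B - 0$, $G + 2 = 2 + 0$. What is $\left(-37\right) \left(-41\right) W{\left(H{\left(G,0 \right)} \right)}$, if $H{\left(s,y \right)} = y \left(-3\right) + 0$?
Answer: $0$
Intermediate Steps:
$G = 0$ ($G = -2 + \left(2 + 0\right) = -2 + 2 = 0$)
$H{\left(s,y \right)} = - 3 y$ ($H{\left(s,y \right)} = - 3 y + 0 = - 3 y$)
$W{\left(B \right)} = B$ ($W{\left(B \right)} = B + 0 = B$)
$\left(-37\right) \left(-41\right) W{\left(H{\left(G,0 \right)} \right)} = \left(-37\right) \left(-41\right) \left(\left(-3\right) 0\right) = 1517 \cdot 0 = 0$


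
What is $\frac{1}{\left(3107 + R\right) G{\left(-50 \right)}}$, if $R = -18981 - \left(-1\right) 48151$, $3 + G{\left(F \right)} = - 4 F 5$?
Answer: $\frac{1}{32180169} \approx 3.1075 \cdot 10^{-8}$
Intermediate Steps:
$G{\left(F \right)} = -3 - 20 F$ ($G{\left(F \right)} = -3 + - 4 F 5 = -3 - 20 F$)
$R = 29170$ ($R = -18981 - -48151 = -18981 + 48151 = 29170$)
$\frac{1}{\left(3107 + R\right) G{\left(-50 \right)}} = \frac{1}{\left(3107 + 29170\right) \left(-3 - -1000\right)} = \frac{1}{32277 \left(-3 + 1000\right)} = \frac{1}{32277 \cdot 997} = \frac{1}{32277} \cdot \frac{1}{997} = \frac{1}{32180169}$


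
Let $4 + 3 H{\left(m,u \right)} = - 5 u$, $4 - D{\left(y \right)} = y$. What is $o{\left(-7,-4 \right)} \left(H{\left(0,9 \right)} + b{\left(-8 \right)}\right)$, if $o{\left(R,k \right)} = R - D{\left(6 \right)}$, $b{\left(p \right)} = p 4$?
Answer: $\frac{725}{3} \approx 241.67$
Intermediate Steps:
$D{\left(y \right)} = 4 - y$
$b{\left(p \right)} = 4 p$
$H{\left(m,u \right)} = - \frac{4}{3} - \frac{5 u}{3}$ ($H{\left(m,u \right)} = - \frac{4}{3} + \frac{\left(-5\right) u}{3} = - \frac{4}{3} - \frac{5 u}{3}$)
$o{\left(R,k \right)} = 2 + R$ ($o{\left(R,k \right)} = R - \left(4 - 6\right) = R - -2 = R + 2 = 2 + R$)
$o{\left(-7,-4 \right)} \left(H{\left(0,9 \right)} + b{\left(-8 \right)}\right) = \left(2 - 7\right) \left(\left(- \frac{4}{3} - 15\right) + 4 \left(-8\right)\right) = - 5 \left(\left(- \frac{4}{3} - 15\right) - 32\right) = - 5 \left(- \frac{49}{3} - 32\right) = \left(-5\right) \left(- \frac{145}{3}\right) = \frac{725}{3}$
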